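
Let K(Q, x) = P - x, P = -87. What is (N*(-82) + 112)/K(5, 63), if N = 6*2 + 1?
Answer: 159/25 ≈ 6.3600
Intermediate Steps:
N = 13 (N = 12 + 1 = 13)
K(Q, x) = -87 - x
(N*(-82) + 112)/K(5, 63) = (13*(-82) + 112)/(-87 - 1*63) = (-1066 + 112)/(-87 - 63) = -954/(-150) = -954*(-1/150) = 159/25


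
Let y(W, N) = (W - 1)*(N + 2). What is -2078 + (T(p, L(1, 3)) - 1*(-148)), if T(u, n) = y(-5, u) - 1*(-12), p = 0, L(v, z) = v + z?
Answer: -1930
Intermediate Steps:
y(W, N) = (-1 + W)*(2 + N)
T(u, n) = -6*u (T(u, n) = (-2 - u + 2*(-5) + u*(-5)) - 1*(-12) = (-2 - u - 10 - 5*u) + 12 = (-12 - 6*u) + 12 = -6*u)
-2078 + (T(p, L(1, 3)) - 1*(-148)) = -2078 + (-6*0 - 1*(-148)) = -2078 + (0 + 148) = -2078 + 148 = -1930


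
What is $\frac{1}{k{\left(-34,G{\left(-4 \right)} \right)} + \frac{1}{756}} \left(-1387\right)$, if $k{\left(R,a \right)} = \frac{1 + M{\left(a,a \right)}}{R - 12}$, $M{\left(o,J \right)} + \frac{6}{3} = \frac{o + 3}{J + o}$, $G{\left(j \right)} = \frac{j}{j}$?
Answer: $\frac{24117156}{355} \approx 67936.0$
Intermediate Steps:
$G{\left(j \right)} = 1$
$M{\left(o,J \right)} = -2 + \frac{3 + o}{J + o}$ ($M{\left(o,J \right)} = -2 + \frac{o + 3}{J + o} = -2 + \frac{3 + o}{J + o}$)
$k{\left(R,a \right)} = \frac{1 + \frac{3 - 3 a}{2 a}}{-12 + R}$ ($k{\left(R,a \right)} = \frac{1 + \frac{3 - a - 2 a}{a + a}}{R - 12} = \frac{1 + \frac{3 - 3 a}{2 a}}{-12 + R}$)
$\frac{1}{k{\left(-34,G{\left(-4 \right)} \right)} + \frac{1}{756}} \left(-1387\right) = \frac{1}{\frac{3 - 1}{2 \cdot 1 \left(-12 - 34\right)} + \frac{1}{756}} \left(-1387\right) = \frac{1}{\frac{1}{2} \cdot 1 \frac{1}{-46} \left(3 - 1\right) + \frac{1}{756}} \left(-1387\right) = \frac{1}{\frac{1}{2} \cdot 1 \left(- \frac{1}{46}\right) 2 + \frac{1}{756}} \left(-1387\right) = \frac{1}{- \frac{1}{46} + \frac{1}{756}} \left(-1387\right) = \frac{1}{- \frac{355}{17388}} \left(-1387\right) = \left(- \frac{17388}{355}\right) \left(-1387\right) = \frac{24117156}{355}$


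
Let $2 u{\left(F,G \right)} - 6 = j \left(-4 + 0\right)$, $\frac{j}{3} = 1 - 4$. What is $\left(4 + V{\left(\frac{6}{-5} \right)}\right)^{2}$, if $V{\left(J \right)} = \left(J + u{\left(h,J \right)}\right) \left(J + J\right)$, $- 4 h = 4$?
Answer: $\frac{1183744}{625} \approx 1894.0$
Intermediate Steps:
$h = -1$ ($h = \left(- \frac{1}{4}\right) 4 = -1$)
$j = -9$ ($j = 3 \left(1 - 4\right) = 3 \left(-3\right) = -9$)
$u{\left(F,G \right)} = 21$ ($u{\left(F,G \right)} = 3 + \frac{\left(-9\right) \left(-4 + 0\right)}{2} = 3 + \frac{\left(-9\right) \left(-4\right)}{2} = 3 + \frac{1}{2} \cdot 36 = 3 + 18 = 21$)
$V{\left(J \right)} = 2 J \left(21 + J\right)$ ($V{\left(J \right)} = \left(J + 21\right) \left(J + J\right) = \left(21 + J\right) 2 J = 2 J \left(21 + J\right)$)
$\left(4 + V{\left(\frac{6}{-5} \right)}\right)^{2} = \left(4 + 2 \frac{6}{-5} \left(21 + \frac{6}{-5}\right)\right)^{2} = \left(4 + 2 \cdot 6 \left(- \frac{1}{5}\right) \left(21 + 6 \left(- \frac{1}{5}\right)\right)\right)^{2} = \left(4 + 2 \left(- \frac{6}{5}\right) \left(21 - \frac{6}{5}\right)\right)^{2} = \left(4 + 2 \left(- \frac{6}{5}\right) \frac{99}{5}\right)^{2} = \left(4 - \frac{1188}{25}\right)^{2} = \left(- \frac{1088}{25}\right)^{2} = \frac{1183744}{625}$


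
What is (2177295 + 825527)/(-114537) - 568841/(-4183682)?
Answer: -12497699008987/479186385234 ≈ -26.081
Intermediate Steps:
(2177295 + 825527)/(-114537) - 568841/(-4183682) = 3002822*(-1/114537) - 568841*(-1/4183682) = -3002822/114537 + 568841/4183682 = -12497699008987/479186385234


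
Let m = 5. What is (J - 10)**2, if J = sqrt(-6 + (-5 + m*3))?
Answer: 64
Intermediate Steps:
J = 2 (J = sqrt(-6 + (-5 + 5*3)) = sqrt(-6 + (-5 + 15)) = sqrt(-6 + 10) = sqrt(4) = 2)
(J - 10)**2 = (2 - 10)**2 = (-8)**2 = 64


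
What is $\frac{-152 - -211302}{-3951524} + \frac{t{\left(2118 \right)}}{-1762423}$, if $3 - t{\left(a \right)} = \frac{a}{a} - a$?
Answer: $- \frac{190256423665}{3482128391326} \approx -0.054638$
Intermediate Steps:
$t{\left(a \right)} = 2 + a$ ($t{\left(a \right)} = 3 - \left(\frac{a}{a} - a\right) = 3 - \left(1 - a\right) = 3 + \left(-1 + a\right) = 2 + a$)
$\frac{-152 - -211302}{-3951524} + \frac{t{\left(2118 \right)}}{-1762423} = \frac{-152 - -211302}{-3951524} + \frac{2 + 2118}{-1762423} = \left(-152 + 211302\right) \left(- \frac{1}{3951524}\right) + 2120 \left(- \frac{1}{1762423}\right) = 211150 \left(- \frac{1}{3951524}\right) - \frac{2120}{1762423} = - \frac{105575}{1975762} - \frac{2120}{1762423} = - \frac{190256423665}{3482128391326}$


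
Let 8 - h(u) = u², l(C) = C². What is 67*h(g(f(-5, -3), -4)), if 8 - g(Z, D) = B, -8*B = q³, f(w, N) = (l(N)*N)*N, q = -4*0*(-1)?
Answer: -3752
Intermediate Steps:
q = 0 (q = 0*(-1) = 0)
f(w, N) = N⁴ (f(w, N) = (N²*N)*N = N³*N = N⁴)
B = 0 (B = -⅛*0³ = -⅛*0 = 0)
g(Z, D) = 8 (g(Z, D) = 8 - 1*0 = 8 + 0 = 8)
h(u) = 8 - u²
67*h(g(f(-5, -3), -4)) = 67*(8 - 1*8²) = 67*(8 - 1*64) = 67*(8 - 64) = 67*(-56) = -3752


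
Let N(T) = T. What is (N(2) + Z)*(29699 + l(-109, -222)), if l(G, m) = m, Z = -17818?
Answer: -525162232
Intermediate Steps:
(N(2) + Z)*(29699 + l(-109, -222)) = (2 - 17818)*(29699 - 222) = -17816*29477 = -525162232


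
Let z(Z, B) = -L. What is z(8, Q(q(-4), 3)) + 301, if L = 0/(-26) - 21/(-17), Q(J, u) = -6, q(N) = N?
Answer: 5096/17 ≈ 299.76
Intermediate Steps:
L = 21/17 (L = 0*(-1/26) - 21*(-1/17) = 0 + 21/17 = 21/17 ≈ 1.2353)
z(Z, B) = -21/17 (z(Z, B) = -1*21/17 = -21/17)
z(8, Q(q(-4), 3)) + 301 = -21/17 + 301 = 5096/17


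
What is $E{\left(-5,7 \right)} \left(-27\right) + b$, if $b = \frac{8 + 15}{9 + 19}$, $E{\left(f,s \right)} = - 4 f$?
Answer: $- \frac{15097}{28} \approx -539.18$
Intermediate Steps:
$b = \frac{23}{28} \approx 0.82143$
$E{\left(-5,7 \right)} \left(-27\right) + b = \left(-4\right) \left(-5\right) \left(-27\right) + \frac{23}{28} = 20 \left(-27\right) + \frac{23}{28} = -540 + \frac{23}{28} = - \frac{15097}{28}$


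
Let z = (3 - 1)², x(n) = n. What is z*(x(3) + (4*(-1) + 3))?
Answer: 8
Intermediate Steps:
z = 4 (z = 2² = 4)
z*(x(3) + (4*(-1) + 3)) = 4*(3 + (4*(-1) + 3)) = 4*(3 + (-4 + 3)) = 4*(3 - 1) = 4*2 = 8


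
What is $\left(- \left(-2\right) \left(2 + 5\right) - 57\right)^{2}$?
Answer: $1849$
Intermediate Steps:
$\left(- \left(-2\right) \left(2 + 5\right) - 57\right)^{2} = \left(- \left(-2\right) 7 - 57\right)^{2} = \left(\left(-1\right) \left(-14\right) - 57\right)^{2} = \left(14 - 57\right)^{2} = \left(-43\right)^{2} = 1849$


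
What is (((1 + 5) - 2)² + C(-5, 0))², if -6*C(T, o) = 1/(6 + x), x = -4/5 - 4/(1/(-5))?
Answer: 146192281/571536 ≈ 255.79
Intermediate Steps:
x = 96/5 (x = -4*⅕ - 4/(-⅕) = -⅘ - 4*(-5) = -⅘ + 20 = 96/5 ≈ 19.200)
C(T, o) = -5/756 (C(T, o) = -1/(6*(6 + 96/5)) = -1/(6*126/5) = -⅙*5/126 = -5/756)
(((1 + 5) - 2)² + C(-5, 0))² = (((1 + 5) - 2)² - 5/756)² = ((6 - 2)² - 5/756)² = (4² - 5/756)² = (16 - 5/756)² = (12091/756)² = 146192281/571536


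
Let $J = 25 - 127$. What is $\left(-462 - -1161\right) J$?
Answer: $-71298$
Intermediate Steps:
$J = -102$
$\left(-462 - -1161\right) J = \left(-462 - -1161\right) \left(-102\right) = \left(-462 + 1161\right) \left(-102\right) = 699 \left(-102\right) = -71298$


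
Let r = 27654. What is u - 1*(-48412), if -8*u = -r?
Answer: 207475/4 ≈ 51869.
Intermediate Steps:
u = 13827/4 (u = -(-1)*27654/8 = -1/8*(-27654) = 13827/4 ≈ 3456.8)
u - 1*(-48412) = 13827/4 - 1*(-48412) = 13827/4 + 48412 = 207475/4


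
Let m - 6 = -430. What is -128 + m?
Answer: -552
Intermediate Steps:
m = -424 (m = 6 - 430 = -424)
-128 + m = -128 - 424 = -552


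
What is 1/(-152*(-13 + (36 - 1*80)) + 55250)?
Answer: 1/63914 ≈ 1.5646e-5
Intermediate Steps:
1/(-152*(-13 + (36 - 1*80)) + 55250) = 1/(-152*(-13 + (36 - 80)) + 55250) = 1/(-152*(-13 - 44) + 55250) = 1/(-152*(-57) + 55250) = 1/(8664 + 55250) = 1/63914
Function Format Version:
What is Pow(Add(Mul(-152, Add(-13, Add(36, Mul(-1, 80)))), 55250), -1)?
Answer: Rational(1, 63914) ≈ 1.5646e-5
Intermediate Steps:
Pow(Add(Mul(-152, Add(-13, Add(36, Mul(-1, 80)))), 55250), -1) = Pow(Add(Mul(-152, Add(-13, Add(36, -80))), 55250), -1) = Pow(Add(Mul(-152, Add(-13, -44)), 55250), -1) = Pow(Add(Mul(-152, -57), 55250), -1) = Pow(Add(8664, 55250), -1) = Pow(63914, -1) = Rational(1, 63914)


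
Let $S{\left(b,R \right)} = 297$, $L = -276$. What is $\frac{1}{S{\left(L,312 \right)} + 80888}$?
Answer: $\frac{1}{81185} \approx 1.2318 \cdot 10^{-5}$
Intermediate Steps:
$\frac{1}{S{\left(L,312 \right)} + 80888} = \frac{1}{297 + 80888} = \frac{1}{81185}$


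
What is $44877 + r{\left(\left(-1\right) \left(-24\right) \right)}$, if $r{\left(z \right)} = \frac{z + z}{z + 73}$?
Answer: $\frac{4353117}{97} \approx 44878.0$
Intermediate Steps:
$r{\left(z \right)} = \frac{2 z}{73 + z}$
$44877 + r{\left(\left(-1\right) \left(-24\right) \right)} = 44877 + \frac{2 \left(\left(-1\right) \left(-24\right)\right)}{73 - -24} = 44877 + 2 \cdot 24 \frac{1}{73 + 24} = 44877 + 2 \cdot 24 \cdot \frac{1}{97} = 44877 + \frac{48}{97} = \frac{4353117}{97}$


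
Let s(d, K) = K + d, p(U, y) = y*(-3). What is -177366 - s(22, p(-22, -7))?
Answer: -177409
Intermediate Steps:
p(U, y) = -3*y
-177366 - s(22, p(-22, -7)) = -177366 - (-3*(-7) + 22) = -177366 - (21 + 22) = -177366 - 1*43 = -177366 - 43 = -177409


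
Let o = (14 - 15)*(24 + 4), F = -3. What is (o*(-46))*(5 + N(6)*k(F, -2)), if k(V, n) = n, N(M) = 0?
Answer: 6440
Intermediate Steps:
o = -28 (o = -1*28 = -28)
(o*(-46))*(5 + N(6)*k(F, -2)) = (-28*(-46))*(5 + 0*(-2)) = 1288*(5 + 0) = 1288*5 = 6440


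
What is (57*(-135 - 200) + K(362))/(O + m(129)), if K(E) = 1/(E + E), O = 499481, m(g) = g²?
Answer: -13824779/373672328 ≈ -0.036997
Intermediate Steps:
K(E) = 1/(2*E)
(57*(-135 - 200) + K(362))/(O + m(129)) = (57*(-135 - 200) + (½)/362)/(499481 + 129²) = (57*(-335) + (½)*(1/362))/(499481 + 16641) = (-19095 + 1/724)/516122 = -13824779/724*1/516122 = -13824779/373672328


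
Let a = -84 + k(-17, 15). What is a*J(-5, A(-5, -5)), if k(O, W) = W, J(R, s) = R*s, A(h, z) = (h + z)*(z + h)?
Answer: 34500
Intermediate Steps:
A(h, z) = (h + z)² (A(h, z) = (h + z)*(h + z) = (h + z)²)
a = -69 (a = -84 + 15 = -69)
a*J(-5, A(-5, -5)) = -(-345)*(-5 - 5)² = -(-345)*(-10)² = -(-345)*100 = -69*(-500) = 34500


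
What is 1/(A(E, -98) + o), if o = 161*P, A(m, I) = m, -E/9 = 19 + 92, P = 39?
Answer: 1/5280 ≈ 0.00018939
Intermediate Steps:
E = -999 (E = -9*(19 + 92) = -9*111 = -999)
o = 6279 (o = 161*39 = 6279)
1/(A(E, -98) + o) = 1/(-999 + 6279) = 1/5280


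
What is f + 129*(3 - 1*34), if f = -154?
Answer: -4153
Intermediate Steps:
f + 129*(3 - 1*34) = -154 + 129*(3 - 1*34) = -154 + 129*(3 - 34) = -154 + 129*(-31) = -154 - 3999 = -4153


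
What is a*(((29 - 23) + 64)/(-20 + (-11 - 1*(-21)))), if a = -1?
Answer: 7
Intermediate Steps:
a*(((29 - 23) + 64)/(-20 + (-11 - 1*(-21)))) = -((29 - 23) + 64)/(-20 + (-11 - 1*(-21))) = -(6 + 64)/(-20 + (-11 + 21)) = -70/(-20 + 10) = -70/(-10) = -70*(-1)/10 = -1*(-7) = 7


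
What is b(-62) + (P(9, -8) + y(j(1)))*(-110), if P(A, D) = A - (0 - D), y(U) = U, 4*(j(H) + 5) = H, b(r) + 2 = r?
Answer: 697/2 ≈ 348.50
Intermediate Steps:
b(r) = -2 + r
j(H) = -5 + H/4
P(A, D) = A + D (P(A, D) = A - (-1)*D = A + D)
b(-62) + (P(9, -8) + y(j(1)))*(-110) = (-2 - 62) + ((9 - 8) + (-5 + (1/4)*1))*(-110) = -64 + (1 + (-5 + 1/4))*(-110) = -64 + (1 - 19/4)*(-110) = -64 - 15/4*(-110) = -64 + 825/2 = 697/2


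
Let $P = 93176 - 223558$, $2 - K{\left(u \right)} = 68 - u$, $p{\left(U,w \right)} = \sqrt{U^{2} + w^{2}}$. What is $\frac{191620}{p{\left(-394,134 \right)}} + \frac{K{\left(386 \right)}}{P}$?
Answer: $- \frac{160}{65191} + \frac{47905 \sqrt{43298}}{21649} \approx 460.44$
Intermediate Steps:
$K{\left(u \right)} = -66 + u$ ($K{\left(u \right)} = 2 - \left(68 - u\right) = 2 + \left(-68 + u\right) = -66 + u$)
$P = -130382$
$\frac{191620}{p{\left(-394,134 \right)}} + \frac{K{\left(386 \right)}}{P} = \frac{191620}{\sqrt{\left(-394\right)^{2} + 134^{2}}} + \frac{-66 + 386}{-130382} = \frac{191620}{\sqrt{155236 + 17956}} + 320 \left(- \frac{1}{130382}\right) = \frac{191620}{\sqrt{173192}} - \frac{160}{65191} = \frac{191620}{2 \sqrt{43298}} - \frac{160}{65191} = 191620 \frac{\sqrt{43298}}{86596} - \frac{160}{65191} = \frac{47905 \sqrt{43298}}{21649} - \frac{160}{65191} = - \frac{160}{65191} + \frac{47905 \sqrt{43298}}{21649}$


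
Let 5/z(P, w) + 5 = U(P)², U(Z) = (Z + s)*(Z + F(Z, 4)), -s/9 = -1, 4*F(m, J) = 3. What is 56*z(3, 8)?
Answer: 14/101 ≈ 0.13861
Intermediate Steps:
F(m, J) = ¾ (F(m, J) = (¼)*3 = ¾)
s = 9 (s = -9*(-1) = 9)
U(Z) = (9 + Z)*(¾ + Z) (U(Z) = (Z + 9)*(Z + ¾) = (9 + Z)*(¾ + Z))
z(P, w) = 5/(-5 + (27/4 + P² + 39*P/4)²)
56*z(3, 8) = 56*(80/(-80 + (27 + 4*3² + 39*3)²)) = 56*(80/(-80 + (27 + 4*9 + 117)²)) = 56*(80/(-80 + (27 + 36 + 117)²)) = 56*(80/(-80 + 180²)) = 56*(80/(-80 + 32400)) = 56*(80/32320) = 56*(80*(1/32320)) = 56*(1/404) = 14/101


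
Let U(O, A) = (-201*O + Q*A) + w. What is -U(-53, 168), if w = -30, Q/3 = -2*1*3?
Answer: -7599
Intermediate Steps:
Q = -18 (Q = 3*(-2*1*3) = 3*(-2*3) = 3*(-6) = -18)
U(O, A) = -30 - 201*O - 18*A (U(O, A) = (-201*O - 18*A) - 30 = -30 - 201*O - 18*A)
-U(-53, 168) = -(-30 - 201*(-53) - 18*168) = -(-30 + 10653 - 3024) = -1*7599 = -7599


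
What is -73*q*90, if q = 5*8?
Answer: -262800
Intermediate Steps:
q = 40
-73*q*90 = -73*40*90 = -2920*90 = -262800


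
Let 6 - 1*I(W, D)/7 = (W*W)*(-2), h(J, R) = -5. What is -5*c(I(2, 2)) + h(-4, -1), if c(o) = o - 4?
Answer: -475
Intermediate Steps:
I(W, D) = 42 + 14*W² (I(W, D) = 42 - 7*W*W*(-2) = 42 - 7*W²*(-2) = 42 - (-14)*W² = 42 + 14*W²)
c(o) = -4 + o
-5*c(I(2, 2)) + h(-4, -1) = -5*(-4 + (42 + 14*2²)) - 5 = -5*(-4 + (42 + 14*4)) - 5 = -5*(-4 + (42 + 56)) - 5 = -5*(-4 + 98) - 5 = -5*94 - 5 = -470 - 5 = -475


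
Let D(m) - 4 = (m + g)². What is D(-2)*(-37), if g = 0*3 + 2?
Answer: -148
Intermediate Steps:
g = 2 (g = 0 + 2 = 2)
D(m) = 4 + (2 + m)² (D(m) = 4 + (m + 2)² = 4 + (2 + m)²)
D(-2)*(-37) = (4 + (2 - 2)²)*(-37) = (4 + 0²)*(-37) = (4 + 0)*(-37) = 4*(-37) = -148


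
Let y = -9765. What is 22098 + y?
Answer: 12333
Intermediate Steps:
22098 + y = 22098 - 9765 = 12333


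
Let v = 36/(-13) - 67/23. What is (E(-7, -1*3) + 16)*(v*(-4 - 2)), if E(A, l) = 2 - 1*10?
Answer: 81552/299 ≈ 272.75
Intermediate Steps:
E(A, l) = -8 (E(A, l) = 2 - 10 = -8)
v = -1699/299 (v = 36*(-1/13) - 67*1/23 = -36/13 - 67/23 = -1699/299 ≈ -5.6823)
(E(-7, -1*3) + 16)*(v*(-4 - 2)) = (-8 + 16)*(-1699*(-4 - 2)/299) = 8*(-1699/299*(-6)) = 8*(10194/299) = 81552/299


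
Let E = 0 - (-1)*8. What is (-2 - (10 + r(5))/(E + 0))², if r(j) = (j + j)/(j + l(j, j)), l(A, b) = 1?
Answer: 6889/576 ≈ 11.960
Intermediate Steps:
E = 8 (E = 0 - 1*(-8) = 0 + 8 = 8)
r(j) = 2*j/(1 + j) (r(j) = (j + j)/(j + 1) = (2*j)/(1 + j) = 2*j/(1 + j))
(-2 - (10 + r(5))/(E + 0))² = (-2 - (10 + 2*5/(1 + 5))/(8 + 0))² = (-2 - (10 + 2*5/6)/8)² = (-2 - (10 + 2*5*(⅙))/8)² = (-2 - (10 + 5/3)/8)² = (-2 - 35/(3*8))² = (-2 - 1*35/24)² = (-2 - 35/24)² = (-83/24)² = 6889/576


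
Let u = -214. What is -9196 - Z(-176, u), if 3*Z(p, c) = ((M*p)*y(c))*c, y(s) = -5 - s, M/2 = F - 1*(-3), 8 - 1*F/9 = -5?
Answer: -629751276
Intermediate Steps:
F = 117 (F = 72 - 9*(-5) = 72 + 45 = 117)
M = 240 (M = 2*(117 - 1*(-3)) = 2*(117 + 3) = 2*120 = 240)
Z(p, c) = 80*c*p*(-5 - c) (Z(p, c) = (((240*p)*(-5 - c))*c)/3 = ((240*p*(-5 - c))*c)/3 = (240*c*p*(-5 - c))/3 = 80*c*p*(-5 - c))
-9196 - Z(-176, u) = -9196 - (-80)*(-214)*(-176)*(5 - 214) = -9196 - (-80)*(-214)*(-176)*(-209) = -9196 - 1*629742080 = -9196 - 629742080 = -629751276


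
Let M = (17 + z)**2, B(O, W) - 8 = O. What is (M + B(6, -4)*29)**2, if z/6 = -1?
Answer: 277729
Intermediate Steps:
z = -6 (z = 6*(-1) = -6)
B(O, W) = 8 + O
M = 121 (M = (17 - 6)**2 = 11**2 = 121)
(M + B(6, -4)*29)**2 = (121 + (8 + 6)*29)**2 = (121 + 14*29)**2 = (121 + 406)**2 = 527**2 = 277729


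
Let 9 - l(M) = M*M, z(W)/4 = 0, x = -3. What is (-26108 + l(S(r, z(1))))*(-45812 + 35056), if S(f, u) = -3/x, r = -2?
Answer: 280731600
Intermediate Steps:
z(W) = 0 (z(W) = 4*0 = 0)
S(f, u) = 1 (S(f, u) = -3/(-3) = -3*(-⅓) = 1)
l(M) = 9 - M² (l(M) = 9 - M*M = 9 - M²)
(-26108 + l(S(r, z(1))))*(-45812 + 35056) = (-26108 + (9 - 1*1²))*(-45812 + 35056) = (-26108 + (9 - 1*1))*(-10756) = (-26108 + (9 - 1))*(-10756) = (-26108 + 8)*(-10756) = -26100*(-10756) = 280731600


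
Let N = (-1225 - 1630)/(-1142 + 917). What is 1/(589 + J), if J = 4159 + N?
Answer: 45/214231 ≈ 0.00021005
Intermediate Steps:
N = 571/45 (N = -2855/(-225) = -2855*(-1/225) = 571/45 ≈ 12.689)
J = 187726/45 (J = 4159 + 571/45 = 187726/45 ≈ 4171.7)
1/(589 + J) = 1/(589 + 187726/45) = 1/(214231/45) = 45/214231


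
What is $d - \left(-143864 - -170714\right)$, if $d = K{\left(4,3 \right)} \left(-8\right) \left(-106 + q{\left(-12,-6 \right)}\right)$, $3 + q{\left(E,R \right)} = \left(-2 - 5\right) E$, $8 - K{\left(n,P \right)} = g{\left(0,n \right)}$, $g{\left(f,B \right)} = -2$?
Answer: $-24850$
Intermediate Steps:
$K{\left(n,P \right)} = 10$ ($K{\left(n,P \right)} = 8 - -2 = 8 + 2 = 10$)
$q{\left(E,R \right)} = -3 - 7 E$ ($q{\left(E,R \right)} = -3 + \left(-2 - 5\right) E = -3 - 7 E$)
$d = 2000$ ($d = 10 \left(-8\right) \left(-106 - -81\right) = - 80 \left(-106 + \left(-3 + 84\right)\right) = - 80 \left(-106 + 81\right) = \left(-80\right) \left(-25\right) = 2000$)
$d - \left(-143864 - -170714\right) = 2000 - \left(-143864 - -170714\right) = 2000 - \left(-143864 + 170714\right) = 2000 - 26850 = -24850$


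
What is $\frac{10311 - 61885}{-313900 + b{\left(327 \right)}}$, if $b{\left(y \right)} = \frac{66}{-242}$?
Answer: $\frac{567314}{3452903} \approx 0.1643$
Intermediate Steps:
$b{\left(y \right)} = - \frac{3}{11}$ ($b{\left(y \right)} = 66 \left(- \frac{1}{242}\right) = - \frac{3}{11}$)
$\frac{10311 - 61885}{-313900 + b{\left(327 \right)}} = \frac{10311 - 61885}{-313900 - \frac{3}{11}} = - \frac{51574}{- \frac{3452903}{11}} = \left(-51574\right) \left(- \frac{11}{3452903}\right) = \frac{567314}{3452903}$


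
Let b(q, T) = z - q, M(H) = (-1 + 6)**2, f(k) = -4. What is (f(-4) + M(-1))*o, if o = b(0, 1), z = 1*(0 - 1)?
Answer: -21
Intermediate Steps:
z = -1 (z = 1*(-1) = -1)
M(H) = 25 (M(H) = 5**2 = 25)
b(q, T) = -1 - q
o = -1 (o = -1 - 1*0 = -1 + 0 = -1)
(f(-4) + M(-1))*o = (-4 + 25)*(-1) = 21*(-1) = -21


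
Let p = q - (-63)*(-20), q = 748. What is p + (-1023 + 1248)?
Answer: -287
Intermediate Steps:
p = -512 (p = 748 - (-63)*(-20) = 748 - 1*1260 = 748 - 1260 = -512)
p + (-1023 + 1248) = -512 + (-1023 + 1248) = -512 + 225 = -287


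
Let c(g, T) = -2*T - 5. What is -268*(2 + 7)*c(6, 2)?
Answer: 21708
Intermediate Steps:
c(g, T) = -5 - 2*T
-268*(2 + 7)*c(6, 2) = -268*(2 + 7)*(-5 - 2*2) = -2412*(-5 - 4) = -2412*(-9) = -268*(-81) = 21708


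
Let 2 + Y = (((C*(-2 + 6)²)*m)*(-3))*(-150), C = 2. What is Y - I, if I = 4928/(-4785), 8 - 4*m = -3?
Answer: 17225578/435 ≈ 39599.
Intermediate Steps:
m = 11/4 (m = 2 - ¼*(-3) = 2 + ¾ = 11/4 ≈ 2.7500)
I = -448/435 (I = 4928*(-1/4785) = -448/435 ≈ -1.0299)
Y = 39598 (Y = -2 + (((2*(-2 + 6)²)*(11/4))*(-3))*(-150) = -2 + (((2*4²)*(11/4))*(-3))*(-150) = -2 + (((2*16)*(11/4))*(-3))*(-150) = -2 + ((32*(11/4))*(-3))*(-150) = -2 + (88*(-3))*(-150) = -2 - 264*(-150) = -2 + 39600 = 39598)
Y - I = 39598 - 1*(-448/435) = 39598 + 448/435 = 17225578/435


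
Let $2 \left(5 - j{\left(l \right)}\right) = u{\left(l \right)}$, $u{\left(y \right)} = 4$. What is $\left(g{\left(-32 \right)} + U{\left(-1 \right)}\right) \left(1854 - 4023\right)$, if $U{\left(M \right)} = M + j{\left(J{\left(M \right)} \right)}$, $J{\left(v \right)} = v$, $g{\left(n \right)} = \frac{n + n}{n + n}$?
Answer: $-6507$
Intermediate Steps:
$g{\left(n \right)} = 1$ ($g{\left(n \right)} = \frac{2 n}{2 n} = 2 n \frac{1}{2 n} = 1$)
$j{\left(l \right)} = 3$ ($j{\left(l \right)} = 5 - 2 = 3$)
$U{\left(M \right)} = 3 + M$ ($U{\left(M \right)} = M + 3 = 3 + M$)
$\left(g{\left(-32 \right)} + U{\left(-1 \right)}\right) \left(1854 - 4023\right) = \left(1 + \left(3 - 1\right)\right) \left(1854 - 4023\right) = \left(1 + 2\right) \left(-2169\right) = 3 \left(-2169\right) = -6507$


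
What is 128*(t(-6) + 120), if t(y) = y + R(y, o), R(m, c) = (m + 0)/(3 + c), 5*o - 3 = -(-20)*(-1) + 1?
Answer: 18432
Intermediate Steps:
o = -16/5 (o = ⅗ + (-(-20)*(-1) + 1)/5 = ⅗ + (-5*4 + 1)/5 = ⅗ + (-20 + 1)/5 = ⅗ + (⅕)*(-19) = ⅗ - 19/5 = -16/5 ≈ -3.2000)
R(m, c) = m/(3 + c)
t(y) = -4*y (t(y) = y + y/(3 - 16/5) = y + y/(-⅕) = y + y*(-5) = y - 5*y = -4*y)
128*(t(-6) + 120) = 128*(-4*(-6) + 120) = 128*(24 + 120) = 128*144 = 18432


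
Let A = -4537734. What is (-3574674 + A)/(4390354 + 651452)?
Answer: -1352068/840301 ≈ -1.6090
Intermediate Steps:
(-3574674 + A)/(4390354 + 651452) = (-3574674 - 4537734)/(4390354 + 651452) = -8112408/5041806 = -8112408*1/5041806 = -1352068/840301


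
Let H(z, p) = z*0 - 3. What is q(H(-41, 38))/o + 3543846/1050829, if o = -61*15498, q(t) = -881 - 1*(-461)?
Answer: 79778937904/23653109961 ≈ 3.3729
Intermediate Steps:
H(z, p) = -3 (H(z, p) = 0 - 3 = -3)
q(t) = -420 (q(t) = -881 + 461 = -420)
o = -945378
q(H(-41, 38))/o + 3543846/1050829 = -420/(-945378) + 3543846/1050829 = -420*(-1/945378) + 3543846*(1/1050829) = 10/22509 + 3543846/1050829 = 79778937904/23653109961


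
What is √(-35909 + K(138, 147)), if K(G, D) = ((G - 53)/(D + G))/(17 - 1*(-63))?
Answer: I*√46667331555/1140 ≈ 189.5*I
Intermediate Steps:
K(G, D) = (-53 + G)/(80*(D + G)) (K(G, D) = ((-53 + G)/(D + G))/(17 + 63) = ((-53 + G)/(D + G))/80 = ((-53 + G)/(D + G))*(1/80) = (-53 + G)/(80*(D + G)))
√(-35909 + K(138, 147)) = √(-35909 + (-53 + 138)/(80*(147 + 138))) = √(-35909 + (1/80)*85/285) = √(-35909 + (1/80)*(1/285)*85) = √(-35909 + 17/4560) = √(-163745023/4560) = I*√46667331555/1140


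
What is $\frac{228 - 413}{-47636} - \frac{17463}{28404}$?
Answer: $- \frac{34442197}{56377206} \approx -0.61092$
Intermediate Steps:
$\frac{228 - 413}{-47636} - \frac{17463}{28404} = \left(-185\right) \left(- \frac{1}{47636}\right) - \frac{5821}{9468} = \frac{185}{47636} - \frac{5821}{9468} = - \frac{34442197}{56377206}$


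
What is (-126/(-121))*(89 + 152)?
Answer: 30366/121 ≈ 250.96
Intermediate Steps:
(-126/(-121))*(89 + 152) = -126*(-1/121)*241 = (126/121)*241 = 30366/121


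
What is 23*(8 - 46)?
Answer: -874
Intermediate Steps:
23*(8 - 46) = 23*(-38) = -874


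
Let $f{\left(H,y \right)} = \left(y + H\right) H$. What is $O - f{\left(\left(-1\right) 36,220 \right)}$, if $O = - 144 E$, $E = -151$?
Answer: $28368$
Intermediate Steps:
$f{\left(H,y \right)} = H \left(H + y\right)$ ($f{\left(H,y \right)} = \left(H + y\right) H = H \left(H + y\right)$)
$O = 21744$ ($O = \left(-144\right) \left(-151\right) = 21744$)
$O - f{\left(\left(-1\right) 36,220 \right)} = 21744 - \left(-1\right) 36 \left(\left(-1\right) 36 + 220\right) = 21744 - - 36 \left(-36 + 220\right) = 21744 - \left(-36\right) 184 = 21744 - -6624 = 21744 + 6624 = 28368$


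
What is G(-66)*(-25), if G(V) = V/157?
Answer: 1650/157 ≈ 10.510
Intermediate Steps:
G(V) = V/157 (G(V) = V*(1/157) = V/157)
G(-66)*(-25) = ((1/157)*(-66))*(-25) = -66/157*(-25) = 1650/157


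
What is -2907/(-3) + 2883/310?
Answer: 9783/10 ≈ 978.30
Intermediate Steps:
-2907/(-3) + 2883/310 = -2907*(-⅓) + 2883*(1/310) = 969 + 93/10 = 9783/10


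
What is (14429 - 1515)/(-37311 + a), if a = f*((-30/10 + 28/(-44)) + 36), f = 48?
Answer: -142054/393333 ≈ -0.36115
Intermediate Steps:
a = 17088/11 (a = 48*((-30/10 + 28/(-44)) + 36) = 48*((-30*⅒ + 28*(-1/44)) + 36) = 48*((-3 - 7/11) + 36) = 48*(-40/11 + 36) = 48*(356/11) = 17088/11 ≈ 1553.5)
(14429 - 1515)/(-37311 + a) = (14429 - 1515)/(-37311 + 17088/11) = 12914/(-393333/11) = 12914*(-11/393333) = -142054/393333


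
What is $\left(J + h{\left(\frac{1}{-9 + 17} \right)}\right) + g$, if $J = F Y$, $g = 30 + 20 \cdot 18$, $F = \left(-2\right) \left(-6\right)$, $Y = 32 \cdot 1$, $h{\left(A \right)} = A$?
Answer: $\frac{6193}{8} \approx 774.13$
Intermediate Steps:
$Y = 32$
$F = 12$
$g = 390$ ($g = 30 + 360 = 390$)
$J = 384$ ($J = 12 \cdot 32 = 384$)
$\left(J + h{\left(\frac{1}{-9 + 17} \right)}\right) + g = \left(384 + \frac{1}{-9 + 17}\right) + 390 = \left(384 + \frac{1}{8}\right) + 390 = \frac{3073}{8} + 390 = \frac{6193}{8}$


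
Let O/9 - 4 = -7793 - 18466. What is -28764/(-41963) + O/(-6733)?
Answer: 10109315097/282536879 ≈ 35.781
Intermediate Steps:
O = -236295 (O = 36 + 9*(-7793 - 18466) = 36 + 9*(-26259) = 36 - 236331 = -236295)
-28764/(-41963) + O/(-6733) = -28764/(-41963) - 236295/(-6733) = -28764*(-1/41963) - 236295*(-1/6733) = 28764/41963 + 236295/6733 = 10109315097/282536879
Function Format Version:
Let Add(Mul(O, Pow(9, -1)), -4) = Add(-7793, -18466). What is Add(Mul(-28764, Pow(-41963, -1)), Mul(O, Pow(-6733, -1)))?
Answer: Rational(10109315097, 282536879) ≈ 35.781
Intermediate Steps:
O = -236295 (O = Add(36, Mul(9, Add(-7793, -18466))) = Add(36, Mul(9, -26259)) = Add(36, -236331) = -236295)
Add(Mul(-28764, Pow(-41963, -1)), Mul(O, Pow(-6733, -1))) = Add(Mul(-28764, Pow(-41963, -1)), Mul(-236295, Pow(-6733, -1))) = Add(Mul(-28764, Rational(-1, 41963)), Mul(-236295, Rational(-1, 6733))) = Add(Rational(28764, 41963), Rational(236295, 6733)) = Rational(10109315097, 282536879)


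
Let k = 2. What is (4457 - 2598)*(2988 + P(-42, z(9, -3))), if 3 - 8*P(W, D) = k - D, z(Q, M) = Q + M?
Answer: 44450549/8 ≈ 5.5563e+6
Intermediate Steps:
z(Q, M) = M + Q
P(W, D) = ⅛ + D/8 (P(W, D) = 3/8 - (2 - D)/8 = 3/8 + (-¼ + D/8) = ⅛ + D/8)
(4457 - 2598)*(2988 + P(-42, z(9, -3))) = (4457 - 2598)*(2988 + (⅛ + (-3 + 9)/8)) = 1859*(2988 + (⅛ + (⅛)*6)) = 1859*(2988 + (⅛ + ¾)) = 1859*(2988 + 7/8) = 1859*(23911/8) = 44450549/8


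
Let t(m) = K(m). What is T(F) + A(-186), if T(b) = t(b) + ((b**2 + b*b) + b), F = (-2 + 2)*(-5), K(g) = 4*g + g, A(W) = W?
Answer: -186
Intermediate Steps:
K(g) = 5*g
t(m) = 5*m
F = 0 (F = 0*(-5) = 0)
T(b) = 2*b**2 + 6*b (T(b) = 5*b + ((b**2 + b*b) + b) = 5*b + ((b**2 + b**2) + b) = 5*b + (2*b**2 + b) = 5*b + (b + 2*b**2) = 2*b**2 + 6*b)
T(F) + A(-186) = 2*0*(3 + 0) - 186 = 2*0*3 - 186 = 0 - 186 = -186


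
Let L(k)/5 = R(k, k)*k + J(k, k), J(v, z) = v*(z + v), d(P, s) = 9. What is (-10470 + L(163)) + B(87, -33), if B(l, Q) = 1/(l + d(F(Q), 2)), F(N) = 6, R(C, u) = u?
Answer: 37254241/96 ≈ 3.8807e+5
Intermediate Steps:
J(v, z) = v*(v + z)
B(l, Q) = 1/(9 + l) (B(l, Q) = 1/(l + 9) = 1/(9 + l))
L(k) = 15*k² (L(k) = 5*(k*k + k*(k + k)) = 5*(k² + k*(2*k)) = 5*(k² + 2*k²) = 5*(3*k²) = 15*k²)
(-10470 + L(163)) + B(87, -33) = (-10470 + 15*163²) + 1/(9 + 87) = (-10470 + 15*26569) + 1/96 = (-10470 + 398535) + 1/96 = 388065 + 1/96 = 37254241/96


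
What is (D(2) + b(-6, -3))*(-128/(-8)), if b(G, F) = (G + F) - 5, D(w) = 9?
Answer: -80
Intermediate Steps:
b(G, F) = -5 + F + G (b(G, F) = (F + G) - 5 = -5 + F + G)
(D(2) + b(-6, -3))*(-128/(-8)) = (9 + (-5 - 3 - 6))*(-128/(-8)) = (9 - 14)*(-128*(-⅛)) = -5*16 = -80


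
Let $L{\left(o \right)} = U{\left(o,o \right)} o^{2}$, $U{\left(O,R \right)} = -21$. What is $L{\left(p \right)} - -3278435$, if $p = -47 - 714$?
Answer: $-8883106$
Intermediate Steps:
$p = -761$
$L{\left(o \right)} = - 21 o^{2}$
$L{\left(p \right)} - -3278435 = - 21 \left(-761\right)^{2} - -3278435 = \left(-21\right) 579121 + 3278435 = -12161541 + 3278435 = -8883106$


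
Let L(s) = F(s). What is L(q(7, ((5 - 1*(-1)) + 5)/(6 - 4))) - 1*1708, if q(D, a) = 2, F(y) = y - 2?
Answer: -1708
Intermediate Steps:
F(y) = -2 + y
L(s) = -2 + s
L(q(7, ((5 - 1*(-1)) + 5)/(6 - 4))) - 1*1708 = (-2 + 2) - 1*1708 = 0 - 1708 = -1708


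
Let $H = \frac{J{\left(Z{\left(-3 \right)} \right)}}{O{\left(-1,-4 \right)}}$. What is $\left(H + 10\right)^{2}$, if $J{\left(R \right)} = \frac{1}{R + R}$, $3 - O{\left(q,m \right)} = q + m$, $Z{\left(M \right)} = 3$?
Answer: $\frac{231361}{2304} \approx 100.42$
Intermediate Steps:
$O{\left(q,m \right)} = 3 - m - q$ ($O{\left(q,m \right)} = 3 - \left(q + m\right) = 3 - \left(m + q\right) = 3 - m - q$)
$J{\left(R \right)} = \frac{1}{2 R}$
$H = \frac{1}{48}$ ($H = \frac{\frac{1}{2} \cdot \frac{1}{3}}{3 - -4 - -1} = \frac{\frac{1}{2} \cdot \frac{1}{3}}{3 + 4 + 1} = \frac{1}{6 \cdot 8} = \frac{1}{6} \cdot \frac{1}{8} = \frac{1}{48} \approx 0.020833$)
$\left(H + 10\right)^{2} = \left(\frac{1}{48} + 10\right)^{2} = \left(\frac{481}{48}\right)^{2} = \frac{231361}{2304}$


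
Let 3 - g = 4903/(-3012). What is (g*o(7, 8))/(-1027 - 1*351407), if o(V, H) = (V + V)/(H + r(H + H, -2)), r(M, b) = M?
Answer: -97573/12738374496 ≈ -7.6598e-6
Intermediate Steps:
o(V, H) = 2*V/(3*H) (o(V, H) = (V + V)/(H + (H + H)) = (2*V)/(H + 2*H) = (2*V)/((3*H)) = (2*V)*(1/(3*H)) = 2*V/(3*H))
g = 13939/3012 (g = 3 - 4903/(-3012) = 3 - 4903*(-1)/3012 = 3 - 1*(-4903/3012) = 3 + 4903/3012 = 13939/3012 ≈ 4.6278)
(g*o(7, 8))/(-1027 - 1*351407) = (13939*((⅔)*7/8)/3012)/(-1027 - 1*351407) = (13939*((⅔)*7*(⅛))/3012)/(-1027 - 351407) = ((13939/3012)*(7/12))/(-352434) = (97573/36144)*(-1/352434) = -97573/12738374496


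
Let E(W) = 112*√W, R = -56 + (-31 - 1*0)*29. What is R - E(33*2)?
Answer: -955 - 112*√66 ≈ -1864.9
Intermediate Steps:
R = -955 (R = -56 + (-31 + 0)*29 = -56 - 31*29 = -56 - 899 = -955)
R - E(33*2) = -955 - 112*√(33*2) = -955 - 112*√66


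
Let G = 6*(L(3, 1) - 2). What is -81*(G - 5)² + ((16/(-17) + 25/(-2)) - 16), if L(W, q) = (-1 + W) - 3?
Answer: -1457867/34 ≈ -42878.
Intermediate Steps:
L(W, q) = -4 + W
G = -18 (G = 6*((-4 + 3) - 2) = 6*(-1 - 2) = 6*(-3) = -18)
-81*(G - 5)² + ((16/(-17) + 25/(-2)) - 16) = -81*(-18 - 5)² + ((16/(-17) + 25/(-2)) - 16) = -81*(-23)² + ((16*(-1/17) + 25*(-½)) - 16) = -81*529 + ((-16/17 - 25/2) - 16) = -42849 + (-457/34 - 16) = -42849 - 1001/34 = -1457867/34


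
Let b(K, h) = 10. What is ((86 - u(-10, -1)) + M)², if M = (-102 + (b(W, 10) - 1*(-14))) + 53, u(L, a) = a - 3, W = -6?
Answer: 4225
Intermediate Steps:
u(L, a) = -3 + a
M = -25 (M = (-102 + (10 - 1*(-14))) + 53 = (-102 + (10 + 14)) + 53 = (-102 + 24) + 53 = -78 + 53 = -25)
((86 - u(-10, -1)) + M)² = ((86 - (-3 - 1)) - 25)² = ((86 - 1*(-4)) - 25)² = ((86 + 4) - 25)² = (90 - 25)² = 65² = 4225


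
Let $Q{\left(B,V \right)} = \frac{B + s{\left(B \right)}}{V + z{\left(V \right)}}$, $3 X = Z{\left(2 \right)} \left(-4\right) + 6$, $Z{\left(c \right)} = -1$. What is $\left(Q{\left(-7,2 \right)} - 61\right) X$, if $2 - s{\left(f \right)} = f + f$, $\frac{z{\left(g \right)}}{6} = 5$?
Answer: $- \frac{9715}{48} \approx -202.4$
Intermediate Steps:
$z{\left(g \right)} = 30$ ($z{\left(g \right)} = 6 \cdot 5 = 30$)
$X = \frac{10}{3}$ ($X = \frac{\left(-1\right) \left(-4\right) + 6}{3} = \frac{4 + 6}{3} = \frac{1}{3} \cdot 10 = \frac{10}{3} \approx 3.3333$)
$s{\left(f \right)} = 2 - 2 f$ ($s{\left(f \right)} = 2 - \left(f + f\right) = 2 - 2 f$)
$Q{\left(B,V \right)} = \frac{2 - B}{30 + V}$ ($Q{\left(B,V \right)} = \frac{B - \left(-2 + 2 B\right)}{V + 30} = \frac{2 - B}{30 + V}$)
$\left(Q{\left(-7,2 \right)} - 61\right) X = \left(\frac{2 - -7}{30 + 2} - 61\right) \frac{10}{3} = \left(\frac{2 + 7}{32} - 61\right) \frac{10}{3} = \left(\frac{1}{32} \cdot 9 - 61\right) \frac{10}{3} = \left(\frac{9}{32} - 61\right) \frac{10}{3} = \left(- \frac{1943}{32}\right) \frac{10}{3} = - \frac{9715}{48}$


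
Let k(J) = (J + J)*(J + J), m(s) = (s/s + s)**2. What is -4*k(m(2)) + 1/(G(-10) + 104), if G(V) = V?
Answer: -121823/94 ≈ -1296.0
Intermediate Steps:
m(s) = (1 + s)**2
k(J) = 4*J**2 (k(J) = (2*J)*(2*J) = 4*J**2)
-4*k(m(2)) + 1/(G(-10) + 104) = -16*((1 + 2)**2)**2 + 1/(-10 + 104) = -16*(3**2)**2 + 1/94 = -16*9**2 + 1/94 = -16*81 + 1/94 = -4*324 + 1/94 = -1296 + 1/94 = -121823/94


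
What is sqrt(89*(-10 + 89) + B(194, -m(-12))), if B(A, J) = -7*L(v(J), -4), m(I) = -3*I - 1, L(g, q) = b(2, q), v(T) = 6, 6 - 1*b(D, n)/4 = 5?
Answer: sqrt(7003) ≈ 83.684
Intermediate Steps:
b(D, n) = 4 (b(D, n) = 24 - 4*5 = 24 - 20 = 4)
L(g, q) = 4
m(I) = -1 - 3*I
B(A, J) = -28 (B(A, J) = -7*4 = -28)
sqrt(89*(-10 + 89) + B(194, -m(-12))) = sqrt(89*(-10 + 89) - 28) = sqrt(89*79 - 28) = sqrt(7031 - 28) = sqrt(7003)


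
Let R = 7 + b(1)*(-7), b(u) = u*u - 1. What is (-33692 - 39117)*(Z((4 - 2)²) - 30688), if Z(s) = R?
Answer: 2233852929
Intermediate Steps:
b(u) = -1 + u² (b(u) = u² - 1 = -1 + u²)
R = 7 (R = 7 + (-1 + 1²)*(-7) = 7 + (-1 + 1)*(-7) = 7 + 0*(-7) = 7 + 0 = 7)
Z(s) = 7
(-33692 - 39117)*(Z((4 - 2)²) - 30688) = (-33692 - 39117)*(7 - 30688) = -72809*(-30681) = 2233852929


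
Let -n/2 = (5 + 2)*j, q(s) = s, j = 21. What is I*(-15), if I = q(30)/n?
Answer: 75/49 ≈ 1.5306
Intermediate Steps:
n = -294 (n = -2*(5 + 2)*21 = -14*21 = -2*147 = -294)
I = -5/49 (I = 30/(-294) = 30*(-1/294) = -5/49 ≈ -0.10204)
I*(-15) = -5/49*(-15) = 75/49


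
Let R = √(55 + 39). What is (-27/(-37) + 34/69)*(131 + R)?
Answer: 408851/2553 + 3121*√94/2553 ≈ 172.00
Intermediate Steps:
R = √94 ≈ 9.6954
(-27/(-37) + 34/69)*(131 + R) = (-27/(-37) + 34/69)*(131 + √94) = (-27*(-1/37) + 34*(1/69))*(131 + √94) = (27/37 + 34/69)*(131 + √94) = 3121*(131 + √94)/2553 = 408851/2553 + 3121*√94/2553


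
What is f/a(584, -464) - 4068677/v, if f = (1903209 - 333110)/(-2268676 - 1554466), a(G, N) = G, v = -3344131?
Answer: 394736750363969/324630052386416 ≈ 1.2160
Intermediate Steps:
f = -1570099/3823142 (f = 1570099/(-3823142) = 1570099*(-1/3823142) = -1570099/3823142 ≈ -0.41068)
f/a(584, -464) - 4068677/v = -1570099/3823142/584 - 4068677/(-3344131) = -1570099/3823142*1/584 - 4068677*(-1/3344131) = -1570099/2232714928 + 176899/145397 = 394736750363969/324630052386416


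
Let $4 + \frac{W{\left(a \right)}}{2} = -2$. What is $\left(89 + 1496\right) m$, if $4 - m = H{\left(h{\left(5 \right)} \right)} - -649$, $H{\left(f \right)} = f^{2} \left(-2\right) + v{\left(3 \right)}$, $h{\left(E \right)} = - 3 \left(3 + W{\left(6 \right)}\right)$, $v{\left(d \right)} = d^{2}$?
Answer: $1274340$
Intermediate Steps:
$W{\left(a \right)} = -12$ ($W{\left(a \right)} = -8 + 2 \left(-2\right) = -8 - 4 = -12$)
$h{\left(E \right)} = 27$ ($h{\left(E \right)} = - 3 \left(3 - 12\right) = \left(-3\right) \left(-9\right) = 27$)
$H{\left(f \right)} = 9 - 2 f^{2}$ ($H{\left(f \right)} = f^{2} \left(-2\right) + 3^{2} = - 2 f^{2} + 9 = 9 - 2 f^{2}$)
$m = 804$ ($m = 4 - \left(\left(9 - 2 \cdot 27^{2}\right) - -649\right) = 4 - \left(\left(9 - 1458\right) + 649\right) = 4 - \left(-1449 + 649\right) = 4 - -800 = 4 + 800 = 804$)
$\left(89 + 1496\right) m = \left(89 + 1496\right) 804 = 1585 \cdot 804 = 1274340$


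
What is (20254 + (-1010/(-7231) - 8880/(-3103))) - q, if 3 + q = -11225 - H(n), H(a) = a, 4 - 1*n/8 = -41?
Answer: 714531550016/22437793 ≈ 31845.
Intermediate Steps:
n = 360 (n = 32 - 8*(-41) = 32 + 328 = 360)
q = -11588 (q = -3 + (-11225 - 1*360) = -3 + (-11225 - 360) = -3 - 11585 = -11588)
(20254 + (-1010/(-7231) - 8880/(-3103))) - q = (20254 + (-1010/(-7231) - 8880/(-3103))) - 1*(-11588) = (20254 + (-1010*(-1/7231) - 8880*(-1/3103))) + 11588 = (20254 + (1010/7231 + 8880/3103)) + 11588 = (20254 + 67345310/22437793) + 11588 = 454522404732/22437793 + 11588 = 714531550016/22437793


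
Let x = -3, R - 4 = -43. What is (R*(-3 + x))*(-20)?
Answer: -4680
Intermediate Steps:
R = -39 (R = 4 - 43 = -39)
(R*(-3 + x))*(-20) = -39*(-3 - 3)*(-20) = -39*(-6)*(-20) = 234*(-20) = -4680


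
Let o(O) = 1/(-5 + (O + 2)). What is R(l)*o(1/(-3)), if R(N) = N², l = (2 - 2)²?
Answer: 0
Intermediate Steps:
o(O) = 1/(-3 + O) (o(O) = 1/(-5 + (2 + O)) = 1/(-3 + O))
l = 0 (l = 0² = 0)
R(l)*o(1/(-3)) = 0²/(-3 + 1/(-3)) = 0/(-3 - ⅓) = 0/(-10/3) = 0*(-3/10) = 0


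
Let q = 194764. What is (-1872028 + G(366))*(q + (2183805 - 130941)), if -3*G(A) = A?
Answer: -4207896760200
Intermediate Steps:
G(A) = -A/3
(-1872028 + G(366))*(q + (2183805 - 130941)) = (-1872028 - 1/3*366)*(194764 + (2183805 - 130941)) = (-1872028 - 122)*(194764 + 2052864) = -1872150*2247628 = -4207896760200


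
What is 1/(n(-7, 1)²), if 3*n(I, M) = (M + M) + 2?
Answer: 9/16 ≈ 0.56250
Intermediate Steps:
n(I, M) = ⅔ + 2*M/3 (n(I, M) = ((M + M) + 2)/3 = (2*M + 2)/3 = (2 + 2*M)/3 = ⅔ + 2*M/3)
1/(n(-7, 1)²) = 1/((⅔ + (⅔)*1)²) = 1/((⅔ + ⅔)²) = 1/((4/3)²) = 1/(16/9) = 9/16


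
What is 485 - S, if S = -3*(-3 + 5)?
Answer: 491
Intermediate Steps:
S = -6 (S = -3*2 = -6)
485 - S = 485 - 1*(-6) = 485 + 6 = 491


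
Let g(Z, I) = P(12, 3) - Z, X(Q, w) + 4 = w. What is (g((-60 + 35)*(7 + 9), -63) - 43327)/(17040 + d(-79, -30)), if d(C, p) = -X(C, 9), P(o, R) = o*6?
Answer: -8571/3407 ≈ -2.5157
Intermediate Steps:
X(Q, w) = -4 + w
P(o, R) = 6*o
g(Z, I) = 72 - Z (g(Z, I) = 6*12 - Z = 72 - Z)
d(C, p) = -5 (d(C, p) = -(-4 + 9) = -1*5 = -5)
(g((-60 + 35)*(7 + 9), -63) - 43327)/(17040 + d(-79, -30)) = ((72 - (-60 + 35)*(7 + 9)) - 43327)/(17040 - 5) = ((72 - (-25)*16) - 43327)/17035 = ((72 - 1*(-400)) - 43327)*(1/17035) = ((72 + 400) - 43327)*(1/17035) = (472 - 43327)*(1/17035) = -42855*1/17035 = -8571/3407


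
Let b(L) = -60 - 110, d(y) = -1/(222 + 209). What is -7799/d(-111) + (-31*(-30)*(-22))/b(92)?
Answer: 57145319/17 ≈ 3.3615e+6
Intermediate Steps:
d(y) = -1/431
b(L) = -170
-7799/d(-111) + (-31*(-30)*(-22))/b(92) = -7799/(-1/431) + (-31*(-30)*(-22))/(-170) = -7799*(-431) + (930*(-22))*(-1/170) = 3361369 - 20460*(-1/170) = 3361369 + 2046/17 = 57145319/17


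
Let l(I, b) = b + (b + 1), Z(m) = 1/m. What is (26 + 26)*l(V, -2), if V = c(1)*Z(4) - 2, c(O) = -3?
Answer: -156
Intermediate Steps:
Z(m) = 1/m
V = -11/4 (V = -3/4 - 2 = -11/4 ≈ -2.7500)
l(I, b) = 1 + 2*b (l(I, b) = b + (1 + b) = 1 + 2*b)
(26 + 26)*l(V, -2) = (26 + 26)*(1 + 2*(-2)) = 52*(1 - 4) = 52*(-3) = -156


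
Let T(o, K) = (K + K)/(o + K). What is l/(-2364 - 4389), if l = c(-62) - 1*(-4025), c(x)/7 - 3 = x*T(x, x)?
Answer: -1204/2251 ≈ -0.53487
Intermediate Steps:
T(o, K) = 2*K/(K + o) (T(o, K) = (2*K)/(K + o) = 2*K/(K + o))
c(x) = 21 + 7*x (c(x) = 21 + 7*(x*(2*x/(x + x))) = 21 + 7*(x*(2*x/((2*x)))) = 21 + 7*(x*(2*x*(1/(2*x)))) = 21 + 7*(x*1) = 21 + 7*x)
l = 3612 (l = (21 + 7*(-62)) - 1*(-4025) = (21 - 434) + 4025 = -413 + 4025 = 3612)
l/(-2364 - 4389) = 3612/(-2364 - 4389) = 3612/(-6753) = 3612*(-1/6753) = -1204/2251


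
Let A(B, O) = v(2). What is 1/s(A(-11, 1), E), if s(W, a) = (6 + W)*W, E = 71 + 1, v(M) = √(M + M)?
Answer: 1/16 ≈ 0.062500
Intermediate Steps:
v(M) = √2*√M (v(M) = √(2*M) = √2*√M)
A(B, O) = 2 (A(B, O) = √2*√2 = 2)
E = 72
s(W, a) = W*(6 + W)
1/s(A(-11, 1), E) = 1/(2*(6 + 2)) = 1/(2*8) = 1/16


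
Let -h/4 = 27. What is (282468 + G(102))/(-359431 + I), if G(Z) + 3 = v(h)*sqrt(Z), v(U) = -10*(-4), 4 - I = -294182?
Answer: -56493/13049 - 8*sqrt(102)/13049 ≈ -4.3355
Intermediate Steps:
h = -108 (h = -4*27 = -108)
I = 294186 (I = 4 - 1*(-294182) = 4 + 294182 = 294186)
v(U) = 40
G(Z) = -3 + 40*sqrt(Z)
(282468 + G(102))/(-359431 + I) = (282468 + (-3 + 40*sqrt(102)))/(-359431 + 294186) = (282465 + 40*sqrt(102))/(-65245) = (282465 + 40*sqrt(102))*(-1/65245) = -56493/13049 - 8*sqrt(102)/13049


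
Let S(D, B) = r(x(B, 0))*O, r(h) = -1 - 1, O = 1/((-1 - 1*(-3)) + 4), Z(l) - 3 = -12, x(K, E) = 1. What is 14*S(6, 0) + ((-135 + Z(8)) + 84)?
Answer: -194/3 ≈ -64.667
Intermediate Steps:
Z(l) = -9 (Z(l) = 3 - 12 = -9)
O = ⅙ (O = 1/((-1 + 3) + 4) = 1/(2 + 4) = 1/6 = ⅙ ≈ 0.16667)
r(h) = -2
S(D, B) = -⅓ (S(D, B) = -2*⅙ = -⅓)
14*S(6, 0) + ((-135 + Z(8)) + 84) = 14*(-⅓) + ((-135 - 9) + 84) = -14/3 + (-144 + 84) = -14/3 - 60 = -194/3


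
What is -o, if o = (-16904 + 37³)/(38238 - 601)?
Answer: -33749/37637 ≈ -0.89670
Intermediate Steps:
o = 33749/37637 (o = (-16904 + 50653)/37637 = 33749*(1/37637) = 33749/37637 ≈ 0.89670)
-o = -1*33749/37637 = -33749/37637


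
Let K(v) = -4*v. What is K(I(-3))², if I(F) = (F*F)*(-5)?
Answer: 32400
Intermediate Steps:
I(F) = -5*F² (I(F) = F²*(-5) = -5*F²)
K(I(-3))² = (-(-20)*(-3)²)² = (-(-20)*9)² = (-4*(-45))² = 180² = 32400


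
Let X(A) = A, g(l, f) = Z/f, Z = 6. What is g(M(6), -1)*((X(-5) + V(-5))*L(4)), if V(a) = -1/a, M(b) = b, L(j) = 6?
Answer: 864/5 ≈ 172.80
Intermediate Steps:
g(l, f) = 6/f
g(M(6), -1)*((X(-5) + V(-5))*L(4)) = (6/(-1))*((-5 - 1/(-5))*6) = (6*(-1))*((-5 - 1*(-⅕))*6) = -6*(-5 + ⅕)*6 = -(-144)*6/5 = -6*(-144/5) = 864/5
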